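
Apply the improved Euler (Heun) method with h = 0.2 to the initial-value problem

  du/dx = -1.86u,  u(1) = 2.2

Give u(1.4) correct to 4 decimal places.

1.0694

Heun: k1 = f(x_n, u_n); k2 = f(x_n + h, u_n + h·k1); u_{n+1} = u_n + (h/2)·(k1 + k2).
x=1.000000, u=2.200000:
  k1 = f(1.000000, 2.200000) = -4.092000
  k2 = f(1.200000, 1.381600) = -2.569776
  u ← 2.200000 + (0.2/2)·(-4.092000 + (-2.569776)) = 1.533822
x=1.200000, u=1.533822:
  k1 = f(1.200000, 1.533822) = -2.852910
  k2 = f(1.400000, 0.963240) = -1.791627
  u ← 1.533822 + (0.2/2)·(-2.852910 + (-1.791627)) = 1.069369
u(1.4) ≈ 1.0694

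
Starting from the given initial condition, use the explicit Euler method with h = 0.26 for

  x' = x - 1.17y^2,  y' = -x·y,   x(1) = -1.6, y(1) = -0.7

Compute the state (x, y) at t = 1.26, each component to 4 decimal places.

-2.1651, -0.9912

Euler on (x,y): x_{n+1} = x_n + h·x', y_{n+1} = y_n + h·y'.
1.000000: (-1.600000, -0.700000); f=(-2.173300, -1.120000) → (-2.165058, -0.991200)
(x(1.26), y(1.26)) ≈ (-2.1651, -0.9912)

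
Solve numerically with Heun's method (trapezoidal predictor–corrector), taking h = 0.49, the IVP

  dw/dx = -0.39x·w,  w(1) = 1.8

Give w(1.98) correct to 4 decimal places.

1.0262

Heun: k1 = f(x_n, w_n); k2 = f(x_n + h, w_n + h·k1); w_{n+1} = w_n + (h/2)·(k1 + k2).
x=1.000000, w=1.800000:
  k1 = f(1.000000, 1.800000) = -0.702000
  k2 = f(1.490000, 1.456020) = -0.846093
  w ← 1.800000 + (0.49/2)·(-0.702000 + (-0.846093)) = 1.420717
x=1.490000, w=1.420717:
  k1 = f(1.490000, 1.420717) = -0.825579
  k2 = f(1.980000, 1.016184) = -0.784697
  w ← 1.420717 + (0.49/2)·(-0.825579 + (-0.784697)) = 1.026200
w(1.98) ≈ 1.0262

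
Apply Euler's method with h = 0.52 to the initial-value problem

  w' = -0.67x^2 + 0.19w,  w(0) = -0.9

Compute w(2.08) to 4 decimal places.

Euler: w_{n+1} = w_n + h·f(x_n, w_n).
x=0.000000, w=-0.900000: f=-0.171000 → w ← -0.900000 + 0.52·(-0.171000) = -0.988920
x=0.520000, w=-0.988920: f=-0.369063 → w ← -0.988920 + 0.52·(-0.369063) = -1.180833
x=1.040000, w=-1.180833: f=-0.949030 → w ← -1.180833 + 0.52·(-0.949030) = -1.674328
x=1.560000, w=-1.674328: f=-1.948634 → w ← -1.674328 + 0.52·(-1.948634) = -2.687618
w(2.08) ≈ -2.6876

-2.6876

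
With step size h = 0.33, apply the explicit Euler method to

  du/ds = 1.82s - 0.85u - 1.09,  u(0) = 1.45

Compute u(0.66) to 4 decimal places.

0.3303

Euler: u_{n+1} = u_n + h·f(s_n, u_n).
s=0.000000, u=1.450000: f=-2.322500 → u ← 1.450000 + 0.33·(-2.322500) = 0.683575
s=0.330000, u=0.683575: f=-1.070439 → u ← 0.683575 + 0.33·(-1.070439) = 0.330330
u(0.66) ≈ 0.3303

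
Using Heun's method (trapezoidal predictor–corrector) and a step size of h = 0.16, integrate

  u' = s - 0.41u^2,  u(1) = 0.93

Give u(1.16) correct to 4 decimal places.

Heun: k1 = f(s_n, u_n); k2 = f(s_n + h, u_n + h·k1); u_{n+1} = u_n + (h/2)·(k1 + k2).
s=1.000000, u=0.930000:
  k1 = f(1.000000, 0.930000) = 0.645391
  k2 = f(1.160000, 1.033263) = 0.722271
  u ← 0.930000 + (0.16/2)·(0.645391 + 0.722271) = 1.039413
u(1.16) ≈ 1.0394

1.0394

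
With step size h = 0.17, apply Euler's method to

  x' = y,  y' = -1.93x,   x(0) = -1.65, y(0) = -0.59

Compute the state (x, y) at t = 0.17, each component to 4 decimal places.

-1.7503, -0.0486

Euler on (x,y): x_{n+1} = x_n + h·x', y_{n+1} = y_n + h·y'.
0.000000: (-1.650000, -0.590000); f=(-0.590000, 3.184500) → (-1.750300, -0.048635)
(x(0.17), y(0.17)) ≈ (-1.7503, -0.0486)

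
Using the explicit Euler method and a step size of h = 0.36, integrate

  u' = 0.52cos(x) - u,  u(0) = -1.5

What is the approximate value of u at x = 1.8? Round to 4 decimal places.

Euler: u_{n+1} = u_n + h·f(x_n, u_n).
x=0.000000, u=-1.500000: f=2.020000 → u ← -1.500000 + 0.36·2.020000 = -0.772800
x=0.360000, u=-0.772800: f=1.259466 → u ← -0.772800 + 0.36·1.259466 = -0.319392
x=0.720000, u=-0.319392: f=0.710331 → u ← -0.319392 + 0.36·0.710331 = -0.063673
x=1.080000, u=-0.063673: f=0.308764 → u ← -0.063673 + 0.36·0.308764 = 0.047482
x=1.440000, u=0.047482: f=0.020338 → u ← 0.047482 + 0.36·0.020338 = 0.054804
u(1.8) ≈ 0.0548

0.0548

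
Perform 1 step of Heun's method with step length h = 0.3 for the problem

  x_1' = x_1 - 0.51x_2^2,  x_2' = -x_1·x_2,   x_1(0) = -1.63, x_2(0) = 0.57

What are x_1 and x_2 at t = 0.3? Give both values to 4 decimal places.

Heun on (x_1,x_2): k1 = f(t_n, state_n); k2 = f(t_n + h, state_n + h·k1); state_{n+1} = state_n + (h/2)·(k1 + k2).
0.000000: (-1.630000, 0.570000)
  k1 = (-1.795699, 0.929100)
  predictor → (-2.168710, 0.848730)
  k2 = (-2.536084, 1.840649)
  → (-2.279768, 0.985462)
(x_1(0.3), x_2(0.3)) ≈ (-2.2798, 0.9855)

-2.2798, 0.9855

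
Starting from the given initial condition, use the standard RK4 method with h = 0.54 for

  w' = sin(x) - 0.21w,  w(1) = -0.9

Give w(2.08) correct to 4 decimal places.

RK4: k1 = f(x_n, w_n); k2 = f(x_n + h/2, w_n + (h/2)·k1); k3 = f(x_n + h/2, w_n + (h/2)·k2); k4 = f(x_n + h, w_n + h·k3); w_{n+1} = w_n + (h/6)·(k1 + 2k2 + 2k3 + k4).
x=1.000000, w=-0.900000:
  k1 = f(1.000000, -0.900000) = 1.030471
  k2 = f(1.270000, -0.621773) = 1.085673
  k3 = f(1.270000, -0.606868) = 1.082543
  k4 = f(1.540000, -0.315427) = 1.065765
  w ← -0.900000 + (0.54/6)·(k1 + 2k2 + 2k3 + k4) = -0.321060
x=1.540000, w=-0.321060:
  k1 = f(1.540000, -0.321060) = 1.066948
  k2 = f(1.810000, -0.032984) = 0.978454
  k3 = f(1.810000, -0.056877) = 0.983471
  k4 = f(2.080000, 0.210015) = 0.829030
  w ← -0.321060 + (0.54/6)·(k1 + 2k2 + 2k3 + k4) = 0.202725
w(2.08) ≈ 0.2027

0.2027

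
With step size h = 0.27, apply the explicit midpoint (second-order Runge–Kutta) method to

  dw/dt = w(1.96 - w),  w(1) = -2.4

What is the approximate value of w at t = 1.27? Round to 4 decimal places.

Midpoint: k1 = f(t_n, w_n); k2 = f(t_n + h/2, w_n + (h/2)·k1); w_{n+1} = w_n + h·k2.
t=1.000000, w=-2.400000:
  k1 = f(1.000000, -2.400000) = -10.464000
  k2 = f(1.135000, -3.812640) = -22.008998
  w ← -2.400000 + 0.27·(-22.008998) = -8.342430
w(1.27) ≈ -8.3424

-8.3424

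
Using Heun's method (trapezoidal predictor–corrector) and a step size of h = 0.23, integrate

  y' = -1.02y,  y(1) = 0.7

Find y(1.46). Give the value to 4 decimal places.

Heun: k1 = f(s_n, y_n); k2 = f(s_n + h, y_n + h·k1); y_{n+1} = y_n + (h/2)·(k1 + k2).
s=1.000000, y=0.700000:
  k1 = f(1.000000, 0.700000) = -0.714000
  k2 = f(1.230000, 0.535780) = -0.546496
  y ← 0.700000 + (0.23/2)·(-0.714000 + (-0.546496)) = 0.555043
s=1.230000, y=0.555043:
  k1 = f(1.230000, 0.555043) = -0.566144
  k2 = f(1.460000, 0.424830) = -0.433327
  y ← 0.555043 + (0.23/2)·(-0.566144 + (-0.433327)) = 0.440104
y(1.46) ≈ 0.4401

0.4401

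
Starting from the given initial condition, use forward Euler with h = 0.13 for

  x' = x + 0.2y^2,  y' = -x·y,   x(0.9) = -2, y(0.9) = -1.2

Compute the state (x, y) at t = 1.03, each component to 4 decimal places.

-2.2226, -1.5120

Euler on (x,y): x_{n+1} = x_n + h·x', y_{n+1} = y_n + h·y'.
0.900000: (-2.000000, -1.200000); f=(-1.712000, -2.400000) → (-2.222560, -1.512000)
(x(1.03), y(1.03)) ≈ (-2.2226, -1.5120)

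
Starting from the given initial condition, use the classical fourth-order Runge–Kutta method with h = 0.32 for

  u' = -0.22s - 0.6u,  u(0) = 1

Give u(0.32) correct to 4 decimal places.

RK4: k1 = f(s_n, u_n); k2 = f(s_n + h/2, u_n + (h/2)·k1); k3 = f(s_n + h/2, u_n + (h/2)·k2); k4 = f(s_n + h, u_n + h·k3); u_{n+1} = u_n + (h/6)·(k1 + 2k2 + 2k3 + k4).
s=0.000000, u=1.000000:
  k1 = f(0.000000, 1.000000) = -0.600000
  k2 = f(0.160000, 0.904000) = -0.577600
  k3 = f(0.160000, 0.907584) = -0.579750
  k4 = f(0.320000, 0.814480) = -0.559088
  u ← 1.000000 + (0.32/6)·(k1 + 2k2 + 2k3 + k4) = 0.814731
u(0.32) ≈ 0.8147

0.8147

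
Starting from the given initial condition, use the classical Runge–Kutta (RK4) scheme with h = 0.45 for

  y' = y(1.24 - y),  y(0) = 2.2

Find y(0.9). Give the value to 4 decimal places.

RK4: k1 = f(t_n, y_n); k2 = f(t_n + h/2, y_n + (h/2)·k1); k3 = f(t_n + h/2, y_n + (h/2)·k2); k4 = f(t_n + h, y_n + h·k3); y_{n+1} = y_n + (h/6)·(k1 + 2k2 + 2k3 + k4).
t=0.000000, y=2.200000:
  k1 = f(0.000000, 2.200000) = -2.112000
  k2 = f(0.225000, 1.724800) = -0.836183
  k3 = f(0.225000, 2.011859) = -1.552871
  k4 = f(0.450000, 1.501208) = -0.392128
  y ← 2.200000 + (0.45/6)·(k1 + 2k2 + 2k3 + k4) = 1.653832
t=0.450000, y=1.653832:
  k1 = f(0.450000, 1.653832) = -0.684409
  k2 = f(0.675000, 1.499840) = -0.389719
  k3 = f(0.675000, 1.566146) = -0.510791
  k4 = f(0.900000, 1.423976) = -0.261978
  y ← 1.653832 + (0.45/6)·(k1 + 2k2 + 2k3 + k4) = 1.447777
y(0.9) ≈ 1.4478

1.4478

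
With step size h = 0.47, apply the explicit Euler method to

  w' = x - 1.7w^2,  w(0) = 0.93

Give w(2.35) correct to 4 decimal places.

1.1026

Euler: w_{n+1} = w_n + h·f(x_n, w_n).
x=0.000000, w=0.930000: f=-1.470330 → w ← 0.930000 + 0.47·(-1.470330) = 0.238945
x=0.470000, w=0.238945: f=0.372939 → w ← 0.238945 + 0.47·0.372939 = 0.414226
x=0.940000, w=0.414226: f=0.648308 → w ← 0.414226 + 0.47·0.648308 = 0.718931
x=1.410000, w=0.718931: f=0.531335 → w ← 0.718931 + 0.47·0.531335 = 0.968658
x=1.880000, w=0.968658: f=0.284891 → w ← 0.968658 + 0.47·0.284891 = 1.102557
w(2.35) ≈ 1.1026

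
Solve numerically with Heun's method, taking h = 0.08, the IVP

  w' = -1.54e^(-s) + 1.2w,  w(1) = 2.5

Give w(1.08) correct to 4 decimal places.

Heun: k1 = f(s_n, w_n); k2 = f(s_n + h, w_n + h·k1); w_{n+1} = w_n + (h/2)·(k1 + k2).
s=1.000000, w=2.500000:
  k1 = f(1.000000, 2.500000) = 2.433466
  k2 = f(1.080000, 2.694677) = 2.710636
  w ← 2.500000 + (0.08/2)·(2.433466 + 2.710636) = 2.705764
w(1.08) ≈ 2.7058

2.7058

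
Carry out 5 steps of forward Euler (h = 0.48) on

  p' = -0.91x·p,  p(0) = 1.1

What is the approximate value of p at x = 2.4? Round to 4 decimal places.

Euler: p_{n+1} = p_n + h·f(x_n, p_n).
x=0.000000, p=1.100000: f=0.000000 → p ← 1.100000 + 0.48·0.000000 = 1.100000
x=0.480000, p=1.100000: f=-0.480480 → p ← 1.100000 + 0.48·(-0.480480) = 0.869370
x=0.960000, p=0.869370: f=-0.759481 → p ← 0.869370 + 0.48·(-0.759481) = 0.504819
x=1.440000, p=0.504819: f=-0.661514 → p ← 0.504819 + 0.48·(-0.661514) = 0.187292
x=1.920000, p=0.187292: f=-0.327236 → p ← 0.187292 + 0.48·(-0.327236) = 0.030218
p(2.4) ≈ 0.0302

0.0302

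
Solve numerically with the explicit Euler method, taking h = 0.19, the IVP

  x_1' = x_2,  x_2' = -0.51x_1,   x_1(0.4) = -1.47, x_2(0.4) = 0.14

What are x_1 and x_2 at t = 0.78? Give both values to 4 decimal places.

Euler on (x_1,x_2): x_1_{n+1} = x_1_n + h·x_1', x_2_{n+1} = x_2_n + h·x_2'.
0.400000: (-1.470000, 0.140000); f=(0.140000, 0.749700) → (-1.443400, 0.282443)
0.590000: (-1.443400, 0.282443); f=(0.282443, 0.736134) → (-1.389736, 0.422308)
(x_1(0.78), x_2(0.78)) ≈ (-1.3897, 0.4223)

-1.3897, 0.4223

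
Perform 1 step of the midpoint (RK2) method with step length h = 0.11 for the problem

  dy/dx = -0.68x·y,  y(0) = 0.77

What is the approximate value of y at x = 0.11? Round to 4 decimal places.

Midpoint: k1 = f(x_n, y_n); k2 = f(x_n + h/2, y_n + (h/2)·k1); y_{n+1} = y_n + h·k2.
x=0.000000, y=0.770000:
  k1 = f(0.000000, 0.770000) = 0.000000
  k2 = f(0.055000, 0.770000) = -0.028798
  y ← 0.770000 + 0.11·(-0.028798) = 0.766832
y(0.11) ≈ 0.7668

0.7668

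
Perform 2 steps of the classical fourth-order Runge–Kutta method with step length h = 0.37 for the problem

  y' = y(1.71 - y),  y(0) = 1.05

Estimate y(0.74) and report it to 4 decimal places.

1.4523

RK4: k1 = f(t_n, y_n); k2 = f(t_n + h/2, y_n + (h/2)·k1); k3 = f(t_n + h/2, y_n + (h/2)·k2); k4 = f(t_n + h, y_n + h·k3); y_{n+1} = y_n + (h/6)·(k1 + 2k2 + 2k3 + k4).
t=0.000000, y=1.050000:
  k1 = f(0.000000, 1.050000) = 0.693000
  k2 = f(0.185000, 1.178205) = 0.626564
  k3 = f(0.185000, 1.165914) = 0.634357
  k4 = f(0.370000, 1.284712) = 0.546372
  y ← 1.050000 + (0.37/6)·(k1 + 2k2 + 2k3 + k4) = 1.281942
t=0.370000, y=1.281942:
  k1 = f(0.370000, 1.281942) = 0.548746
  k2 = f(0.555000, 1.383460) = 0.451756
  k3 = f(0.555000, 1.365516) = 0.470398
  k4 = f(0.740000, 1.455989) = 0.369837
  y ← 1.281942 + (0.37/6)·(k1 + 2k2 + 2k3 + k4) = 1.452320
y(0.74) ≈ 1.4523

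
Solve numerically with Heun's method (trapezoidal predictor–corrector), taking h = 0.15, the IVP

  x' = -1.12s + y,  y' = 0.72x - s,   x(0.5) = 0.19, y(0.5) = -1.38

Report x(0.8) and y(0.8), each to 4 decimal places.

-0.4670, -1.6006

Heun on (x,y): k1 = f(s_n, state_n); k2 = f(s_n + h, state_n + h·k1); state_{n+1} = state_n + (h/2)·(k1 + k2).
0.500000: (0.190000, -1.380000)
  k1 = (-1.940000, -0.363200)
  predictor → (-0.101000, -1.434480)
  k2 = (-2.162480, -0.722720)
  → (-0.117686, -1.461444)
0.650000: (-0.117686, -1.461444)
  k1 = (-2.189444, -0.734734)
  predictor → (-0.446103, -1.571654)
  k2 = (-2.467654, -1.121194)
  → (-0.466968, -1.600639)
(x(0.8), y(0.8)) ≈ (-0.4670, -1.6006)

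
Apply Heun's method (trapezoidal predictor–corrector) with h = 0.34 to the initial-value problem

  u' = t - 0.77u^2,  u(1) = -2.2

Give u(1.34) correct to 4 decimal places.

-3.7158

Heun: k1 = f(t_n, u_n); k2 = f(t_n + h, u_n + h·k1); u_{n+1} = u_n + (h/2)·(k1 + k2).
t=1.000000, u=-2.200000:
  k1 = f(1.000000, -2.200000) = -2.726800
  k2 = f(1.340000, -3.127112) = -6.189699
  u ← -2.200000 + (0.34/2)·(-2.726800 + (-6.189699)) = -3.715805
u(1.34) ≈ -3.7158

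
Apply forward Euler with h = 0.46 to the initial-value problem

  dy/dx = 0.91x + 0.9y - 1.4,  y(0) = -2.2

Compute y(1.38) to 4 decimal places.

-8.4046

Euler: y_{n+1} = y_n + h·f(x_n, y_n).
x=0.000000, y=-2.200000: f=-3.380000 → y ← -2.200000 + 0.46·(-3.380000) = -3.754800
x=0.460000, y=-3.754800: f=-4.360720 → y ← -3.754800 + 0.46·(-4.360720) = -5.760731
x=0.920000, y=-5.760731: f=-5.747458 → y ← -5.760731 + 0.46·(-5.747458) = -8.404562
y(1.38) ≈ -8.4046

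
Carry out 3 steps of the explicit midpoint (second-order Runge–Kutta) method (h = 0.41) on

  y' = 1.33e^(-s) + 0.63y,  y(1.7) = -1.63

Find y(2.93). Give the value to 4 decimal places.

-3.2338

Midpoint: k1 = f(s_n, y_n); k2 = f(s_n + h/2, y_n + (h/2)·k1); y_{n+1} = y_n + h·k2.
s=1.700000, y=-1.630000:
  k1 = f(1.700000, -1.630000) = -0.783931
  k2 = f(1.905000, -1.790706) = -0.930211
  y ← -1.630000 + 0.41·(-0.930211) = -2.011386
s=2.110000, y=-2.011386:
  k1 = f(2.110000, -2.011386) = -1.105927
  k2 = f(2.315000, -2.238101) = -1.278645
  y ← -2.011386 + 0.41·(-1.278645) = -2.535631
s=2.520000, y=-2.535631:
  k1 = f(2.520000, -2.535631) = -1.490436
  k2 = f(2.725000, -2.841170) = -1.702761
  y ← -2.535631 + 0.41·(-1.702761) = -3.233763
y(2.93) ≈ -3.2338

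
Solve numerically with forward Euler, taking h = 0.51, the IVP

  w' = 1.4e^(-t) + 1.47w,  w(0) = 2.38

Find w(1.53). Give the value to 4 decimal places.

15.9423

Euler: w_{n+1} = w_n + h·f(t_n, w_n).
t=0.000000, w=2.380000: f=4.898600 → w ← 2.380000 + 0.51·4.898600 = 4.878286
t=0.510000, w=4.878286: f=8.011774 → w ← 4.878286 + 0.51·8.011774 = 8.964291
t=1.020000, w=8.964291: f=13.682340 → w ← 8.964291 + 0.51·13.682340 = 15.942285
w(1.53) ≈ 15.9423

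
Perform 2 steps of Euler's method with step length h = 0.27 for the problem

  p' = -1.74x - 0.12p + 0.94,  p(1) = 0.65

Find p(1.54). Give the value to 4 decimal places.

0.0567

Euler: p_{n+1} = p_n + h·f(x_n, p_n).
x=1.000000, p=0.650000: f=-0.878000 → p ← 0.650000 + 0.27·(-0.878000) = 0.412940
x=1.270000, p=0.412940: f=-1.319353 → p ← 0.412940 + 0.27·(-1.319353) = 0.056715
p(1.54) ≈ 0.0567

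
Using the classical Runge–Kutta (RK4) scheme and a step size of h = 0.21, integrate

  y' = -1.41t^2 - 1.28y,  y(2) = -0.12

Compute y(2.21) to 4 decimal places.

RK4: k1 = f(t_n, y_n); k2 = f(t_n + h/2, y_n + (h/2)·k1); k3 = f(t_n + h/2, y_n + (h/2)·k2); k4 = f(t_n + h, y_n + h·k3); y_{n+1} = y_n + (h/6)·(k1 + 2k2 + 2k3 + k4).
t=2.000000, y=-0.120000:
  k1 = f(2.000000, -0.120000) = -5.486400
  k2 = f(2.105000, -0.696072) = -5.356773
  k3 = f(2.105000, -0.682461) = -5.374195
  k4 = f(2.210000, -1.248581) = -5.288397
  y ← -0.120000 + (0.21/6)·(k1 + 2k2 + 2k3 + k4) = -1.248286
y(2.21) ≈ -1.2483

-1.2483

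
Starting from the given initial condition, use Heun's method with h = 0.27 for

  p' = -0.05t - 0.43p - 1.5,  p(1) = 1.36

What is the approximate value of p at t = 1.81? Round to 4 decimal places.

Heun: k1 = f(t_n, p_n); k2 = f(t_n + h, p_n + h·k1); p_{n+1} = p_n + (h/2)·(k1 + k2).
t=1.000000, p=1.360000:
  k1 = f(1.000000, 1.360000) = -2.134800
  k2 = f(1.270000, 0.783604) = -1.900450
  p ← 1.360000 + (0.27/2)·(-2.134800 + (-1.900450)) = 0.815241
t=1.270000, p=0.815241:
  k1 = f(1.270000, 0.815241) = -1.914054
  k2 = f(1.540000, 0.298447) = -1.705332
  p ← 0.815241 + (0.27/2)·(-1.914054 + (-1.705332)) = 0.326624
t=1.540000, p=0.326624:
  k1 = f(1.540000, 0.326624) = -1.717448
  k2 = f(1.810000, -0.137087) = -1.531553
  p ← 0.326624 + (0.27/2)·(-1.717448 + (-1.531553)) = -0.111991
p(1.81) ≈ -0.1120

-0.1120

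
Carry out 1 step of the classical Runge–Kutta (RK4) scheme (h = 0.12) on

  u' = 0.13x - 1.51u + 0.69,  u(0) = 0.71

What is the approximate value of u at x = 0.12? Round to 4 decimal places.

RK4: k1 = f(x_n, u_n); k2 = f(x_n + h/2, u_n + (h/2)·k1); k3 = f(x_n + h/2, u_n + (h/2)·k2); k4 = f(x_n + h, u_n + h·k3); u_{n+1} = u_n + (h/6)·(k1 + 2k2 + 2k3 + k4).
x=0.000000, u=0.710000:
  k1 = f(0.000000, 0.710000) = -0.382100
  k2 = f(0.060000, 0.687074) = -0.339682
  k3 = f(0.060000, 0.689619) = -0.343525
  k4 = f(0.120000, 0.668777) = -0.304253
  u ← 0.710000 + (0.12/6)·(k1 + 2k2 + 2k3 + k4) = 0.668945
u(0.12) ≈ 0.6689

0.6689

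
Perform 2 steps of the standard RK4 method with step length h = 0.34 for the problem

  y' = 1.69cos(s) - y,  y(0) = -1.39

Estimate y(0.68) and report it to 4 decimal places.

0.0559

RK4: k1 = f(s_n, y_n); k2 = f(s_n + h/2, y_n + (h/2)·k1); k3 = f(s_n + h/2, y_n + (h/2)·k2); k4 = f(s_n + h, y_n + h·k3); y_{n+1} = y_n + (h/6)·(k1 + 2k2 + 2k3 + k4).
s=0.000000, y=-1.390000:
  k1 = f(0.000000, -1.390000) = 3.080000
  k2 = f(0.170000, -0.866400) = 2.532038
  k3 = f(0.170000, -0.959553) = 2.625192
  k4 = f(0.340000, -0.497435) = 2.090690
  y ← -1.390000 + (0.34/6)·(k1 + 2k2 + 2k3 + k4) = -0.512508
s=0.340000, y=-0.512508:
  k1 = f(0.340000, -0.512508) = 2.105764
  k2 = f(0.510000, -0.154528) = 1.629467
  k3 = f(0.510000, -0.235499) = 1.710437
  k4 = f(0.680000, 0.069040) = 1.245057
  y ← -0.512508 + (0.34/6)·(k1 + 2k2 + 2k3 + k4) = 0.055894
y(0.68) ≈ 0.0559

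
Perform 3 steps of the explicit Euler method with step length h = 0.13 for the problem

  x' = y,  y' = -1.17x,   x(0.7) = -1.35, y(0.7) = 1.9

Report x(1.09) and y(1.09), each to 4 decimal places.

Euler on (x,y): x_{n+1} = x_n + h·x', y_{n+1} = y_n + h·y'.
0.700000: (-1.350000, 1.900000); f=(1.900000, 1.579500) → (-1.103000, 2.105335)
0.830000: (-1.103000, 2.105335); f=(2.105335, 1.290510) → (-0.829306, 2.273101)
0.960000: (-0.829306, 2.273101); f=(2.273101, 0.970289) → (-0.533803, 2.399239)
(x(1.09), y(1.09)) ≈ (-0.5338, 2.3992)

-0.5338, 2.3992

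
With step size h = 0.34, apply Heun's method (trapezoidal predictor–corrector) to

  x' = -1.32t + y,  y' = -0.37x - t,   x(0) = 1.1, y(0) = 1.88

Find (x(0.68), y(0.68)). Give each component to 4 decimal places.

1.9146, 1.2384

Heun on (x,y): k1 = f(t_n, state_n); k2 = f(t_n + h, state_n + h·k1); state_{n+1} = state_n + (h/2)·(k1 + k2).
0.000000: (1.100000, 1.880000)
  k1 = (1.880000, -0.407000)
  predictor → (1.739200, 1.741620)
  k2 = (1.292820, -0.983504)
  → (1.639379, 1.643614)
0.340000: (1.639379, 1.643614)
  k1 = (1.194814, -0.946570)
  predictor → (2.045616, 1.321780)
  k2 = (0.424180, -1.436878)
  → (1.914609, 1.238428)
(x(0.68), y(0.68)) ≈ (1.9146, 1.2384)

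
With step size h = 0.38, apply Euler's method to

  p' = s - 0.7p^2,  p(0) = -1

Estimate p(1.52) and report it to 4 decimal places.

Euler: p_{n+1} = p_n + h·f(s_n, p_n).
s=0.000000, p=-1.000000: f=-0.700000 → p ← -1.000000 + 0.38·(-0.700000) = -1.266000
s=0.380000, p=-1.266000: f=-0.741929 → p ← -1.266000 + 0.38·(-0.741929) = -1.547933
s=0.760000, p=-1.547933: f=-0.917268 → p ← -1.547933 + 0.38·(-0.917268) = -1.896495
s=1.140000, p=-1.896495: f=-1.377685 → p ← -1.896495 + 0.38·(-1.377685) = -2.420015
p(1.52) ≈ -2.4200

-2.4200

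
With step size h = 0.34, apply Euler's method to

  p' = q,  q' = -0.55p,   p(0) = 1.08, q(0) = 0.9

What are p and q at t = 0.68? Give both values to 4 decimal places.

Euler on (p,q): p_{n+1} = p_n + h·p', q_{n+1} = q_n + h·q'.
0.000000: (1.080000, 0.900000); f=(0.900000, -0.594000) → (1.386000, 0.698040)
0.340000: (1.386000, 0.698040); f=(0.698040, -0.762300) → (1.623334, 0.438858)
(p(0.68), q(0.68)) ≈ (1.6233, 0.4389)

1.6233, 0.4389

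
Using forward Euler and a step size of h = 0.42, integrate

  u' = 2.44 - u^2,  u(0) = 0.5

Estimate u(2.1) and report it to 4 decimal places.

1.5609

Euler: u_{n+1} = u_n + h·f(x_n, u_n).
x=0.000000, u=0.500000: f=2.190000 → u ← 0.500000 + 0.42·2.190000 = 1.419800
x=0.420000, u=1.419800: f=0.424168 → u ← 1.419800 + 0.42·0.424168 = 1.597951
x=0.840000, u=1.597951: f=-0.113446 → u ← 1.597951 + 0.42·(-0.113446) = 1.550303
x=1.260000, u=1.550303: f=0.036560 → u ← 1.550303 + 0.42·0.036560 = 1.565658
x=1.680000, u=1.565658: f=-0.011286 → u ← 1.565658 + 0.42·(-0.011286) = 1.560918
u(2.1) ≈ 1.5609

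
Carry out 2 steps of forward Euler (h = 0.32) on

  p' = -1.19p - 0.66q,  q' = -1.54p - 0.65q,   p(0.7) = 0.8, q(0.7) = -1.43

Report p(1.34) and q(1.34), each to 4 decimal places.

Euler on (p,q): p_{n+1} = p_n + h·p', q_{n+1} = q_n + h·q'.
0.700000: (0.800000, -1.430000); f=(-0.008200, -0.302500) → (0.797376, -1.526800)
1.020000: (0.797376, -1.526800); f=(0.058811, -0.235539) → (0.816195, -1.602172)
(p(1.34), q(1.34)) ≈ (0.8162, -1.6022)

0.8162, -1.6022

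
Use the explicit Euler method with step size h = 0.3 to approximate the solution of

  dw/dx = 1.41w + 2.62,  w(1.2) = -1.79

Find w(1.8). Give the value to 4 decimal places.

Euler: w_{n+1} = w_n + h·f(x_n, w_n).
x=1.200000, w=-1.790000: f=0.096100 → w ← -1.790000 + 0.3·0.096100 = -1.761170
x=1.500000, w=-1.761170: f=0.136750 → w ← -1.761170 + 0.3·0.136750 = -1.720145
w(1.8) ≈ -1.7201

-1.7201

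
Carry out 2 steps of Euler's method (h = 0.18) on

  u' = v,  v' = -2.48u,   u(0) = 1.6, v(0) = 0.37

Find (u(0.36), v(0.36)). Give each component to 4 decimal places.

Euler on (u,v): u_{n+1} = u_n + h·u', v_{n+1} = v_n + h·v'.
0.000000: (1.600000, 0.370000); f=(0.370000, -3.968000) → (1.666600, -0.344240)
0.180000: (1.666600, -0.344240); f=(-0.344240, -4.133168) → (1.604637, -1.088210)
(u(0.36), v(0.36)) ≈ (1.6046, -1.0882)

1.6046, -1.0882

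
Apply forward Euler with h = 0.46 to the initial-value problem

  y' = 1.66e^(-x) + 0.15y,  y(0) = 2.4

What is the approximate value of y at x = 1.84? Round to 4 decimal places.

Euler: y_{n+1} = y_n + h·f(x_n, y_n).
x=0.000000, y=2.400000: f=2.020000 → y ← 2.400000 + 0.46·2.020000 = 3.329200
x=0.460000, y=3.329200: f=1.547311 → y ← 3.329200 + 0.46·1.547311 = 4.040963
x=0.920000, y=4.040963: f=1.267686 → y ← 4.040963 + 0.46·1.267686 = 4.624099
x=1.380000, y=4.624099: f=1.111235 → y ← 4.624099 + 0.46·1.111235 = 5.135267
y(1.84) ≈ 5.1353

5.1353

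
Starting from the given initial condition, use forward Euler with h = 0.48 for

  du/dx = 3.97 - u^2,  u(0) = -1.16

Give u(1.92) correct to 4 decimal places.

1.9992

Euler: u_{n+1} = u_n + h·f(x_n, u_n).
x=0.000000, u=-1.160000: f=2.624400 → u ← -1.160000 + 0.48·2.624400 = 0.099712
x=0.480000, u=0.099712: f=3.960058 → u ← 0.099712 + 0.48·3.960058 = 2.000540
x=0.960000, u=2.000540: f=-0.032159 → u ← 2.000540 + 0.48·(-0.032159) = 1.985103
x=1.440000, u=1.985103: f=0.029364 → u ← 1.985103 + 0.48·0.029364 = 1.999198
u(1.92) ≈ 1.9992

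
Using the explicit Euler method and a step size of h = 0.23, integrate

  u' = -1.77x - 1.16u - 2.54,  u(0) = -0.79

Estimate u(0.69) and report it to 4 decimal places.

Euler: u_{n+1} = u_n + h·f(x_n, u_n).
x=0.000000, u=-0.790000: f=-1.623600 → u ← -0.790000 + 0.23·(-1.623600) = -1.163428
x=0.230000, u=-1.163428: f=-1.597524 → u ← -1.163428 + 0.23·(-1.597524) = -1.530858
x=0.460000, u=-1.530858: f=-1.578404 → u ← -1.530858 + 0.23·(-1.578404) = -1.893891
u(0.69) ≈ -1.8939

-1.8939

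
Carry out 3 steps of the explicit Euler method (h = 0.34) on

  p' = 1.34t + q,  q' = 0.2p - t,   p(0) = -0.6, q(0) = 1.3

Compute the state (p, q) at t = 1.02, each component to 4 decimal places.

Euler on (p,q): p_{n+1} = p_n + h·p', q_{n+1} = q_n + h·q'.
0.000000: (-0.600000, 1.300000); f=(1.300000, -0.120000) → (-0.158000, 1.259200)
0.340000: (-0.158000, 1.259200); f=(1.714800, -0.371600) → (0.425032, 1.132856)
0.680000: (0.425032, 1.132856); f=(2.044056, -0.594994) → (1.120011, 0.930558)
(p(1.02), q(1.02)) ≈ (1.1200, 0.9306)

1.1200, 0.9306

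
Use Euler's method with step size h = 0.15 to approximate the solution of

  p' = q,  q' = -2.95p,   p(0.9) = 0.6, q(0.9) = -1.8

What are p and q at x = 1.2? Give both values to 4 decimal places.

0.0202, -2.2115

Euler on (p,q): p_{n+1} = p_n + h·p', q_{n+1} = q_n + h·q'.
0.900000: (0.600000, -1.800000); f=(-1.800000, -1.770000) → (0.330000, -2.065500)
1.050000: (0.330000, -2.065500); f=(-2.065500, -0.973500) → (0.020175, -2.211525)
(p(1.2), q(1.2)) ≈ (0.0202, -2.2115)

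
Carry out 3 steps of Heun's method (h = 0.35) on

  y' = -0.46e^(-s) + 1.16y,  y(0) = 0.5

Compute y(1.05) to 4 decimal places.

Heun: k1 = f(s_n, y_n); k2 = f(s_n + h, y_n + h·k1); y_{n+1} = y_n + (h/2)·(k1 + k2).
s=0.000000, y=0.500000:
  k1 = f(0.000000, 0.500000) = 0.120000
  k2 = f(0.350000, 0.542000) = 0.304563
  y ← 0.500000 + (0.35/2)·(0.120000 + 0.304563) = 0.574299
s=0.350000, y=0.574299:
  k1 = f(0.350000, 0.574299) = 0.342030
  k2 = f(0.700000, 0.694009) = 0.576621
  y ← 0.574299 + (0.35/2)·(0.342030 + 0.576621) = 0.735063
s=0.700000, y=0.735063:
  k1 = f(0.700000, 0.735063) = 0.624243
  k2 = f(1.050000, 0.953548) = 0.945144
  y ← 0.735063 + (0.35/2)·(0.624243 + 0.945144) = 1.009705
y(1.05) ≈ 1.0097

1.0097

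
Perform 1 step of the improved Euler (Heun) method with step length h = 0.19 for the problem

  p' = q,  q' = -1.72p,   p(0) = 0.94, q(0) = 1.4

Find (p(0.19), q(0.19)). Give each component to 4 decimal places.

Heun on (p,q): k1 = f(s_n, state_n); k2 = f(s_n + h, state_n + h·k1); state_{n+1} = state_n + (h/2)·(k1 + k2).
0.000000: (0.940000, 1.400000)
  k1 = (1.400000, -1.616800)
  predictor → (1.206000, 1.092808)
  k2 = (1.092808, -2.074320)
  → (1.176817, 1.049344)
(p(0.19), q(0.19)) ≈ (1.1768, 1.0493)

1.1768, 1.0493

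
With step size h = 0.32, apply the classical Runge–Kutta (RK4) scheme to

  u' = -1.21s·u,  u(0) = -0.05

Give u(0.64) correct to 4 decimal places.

RK4: k1 = f(s_n, u_n); k2 = f(s_n + h/2, u_n + (h/2)·k1); k3 = f(s_n + h/2, u_n + (h/2)·k2); k4 = f(s_n + h, u_n + h·k3); u_{n+1} = u_n + (h/6)·(k1 + 2k2 + 2k3 + k4).
s=0.000000, u=-0.050000:
  k1 = f(0.000000, -0.050000) = 0.000000
  k2 = f(0.160000, -0.050000) = 0.009680
  k3 = f(0.160000, -0.048451) = 0.009380
  k4 = f(0.320000, -0.046998) = 0.018198
  u ← -0.050000 + (0.32/6)·(k1 + 2k2 + 2k3 + k4) = -0.046996
s=0.320000, u=-0.046996:
  k1 = f(0.320000, -0.046996) = 0.018197
  k2 = f(0.480000, -0.044085) = 0.025604
  k3 = f(0.480000, -0.042900) = 0.024916
  k4 = f(0.640000, -0.039023) = 0.030220
  u ← -0.046996 + (0.32/6)·(k1 + 2k2 + 2k3 + k4) = -0.039025
u(0.64) ≈ -0.0390

-0.0390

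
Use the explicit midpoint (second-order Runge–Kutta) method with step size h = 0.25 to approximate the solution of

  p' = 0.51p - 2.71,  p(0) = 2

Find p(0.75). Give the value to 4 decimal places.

Midpoint: k1 = f(x_n, p_n); k2 = f(x_n + h/2, p_n + (h/2)·k1); p_{n+1} = p_n + h·k2.
x=0.000000, p=2.000000:
  k1 = f(0.000000, 2.000000) = -1.690000
  k2 = f(0.125000, 1.788750) = -1.797737
  p ← 2.000000 + 0.25·(-1.797737) = 1.550566
x=0.250000, p=1.550566:
  k1 = f(0.250000, 1.550566) = -1.919212
  k2 = f(0.375000, 1.310664) = -2.041561
  p ← 1.550566 + 0.25·(-2.041561) = 1.040175
x=0.500000, p=1.040175:
  k1 = f(0.500000, 1.040175) = -2.179511
  k2 = f(0.625000, 0.767736) = -2.318454
  p ← 1.040175 + 0.25·(-2.318454) = 0.460562
p(0.75) ≈ 0.4606

0.4606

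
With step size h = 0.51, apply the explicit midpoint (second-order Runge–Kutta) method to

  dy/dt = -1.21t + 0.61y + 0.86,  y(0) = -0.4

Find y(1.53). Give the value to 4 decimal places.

-0.7564

Midpoint: k1 = f(t_n, y_n); k2 = f(t_n + h/2, y_n + (h/2)·k1); y_{n+1} = y_n + h·k2.
t=0.000000, y=-0.400000:
  k1 = f(0.000000, -0.400000) = 0.616000
  k2 = f(0.255000, -0.242920) = 0.403269
  y ← -0.400000 + 0.51·0.403269 = -0.194333
t=0.510000, y=-0.194333:
  k1 = f(0.510000, -0.194333) = 0.124357
  k2 = f(0.765000, -0.162622) = -0.164849
  y ← -0.194333 + 0.51·(-0.164849) = -0.278406
t=1.020000, y=-0.278406:
  k1 = f(1.020000, -0.278406) = -0.544028
  k2 = f(1.275000, -0.417133) = -0.937201
  y ← -0.278406 + 0.51·(-0.937201) = -0.756379
y(1.53) ≈ -0.7564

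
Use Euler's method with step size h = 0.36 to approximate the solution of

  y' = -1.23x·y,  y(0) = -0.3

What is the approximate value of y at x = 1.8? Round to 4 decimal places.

-0.0325

Euler: y_{n+1} = y_n + h·f(x_n, y_n).
x=0.000000, y=-0.300000: f=0.000000 → y ← -0.300000 + 0.36·0.000000 = -0.300000
x=0.360000, y=-0.300000: f=0.132840 → y ← -0.300000 + 0.36·0.132840 = -0.252178
x=0.720000, y=-0.252178: f=0.223328 → y ← -0.252178 + 0.36·0.223328 = -0.171779
x=1.080000, y=-0.171779: f=0.228192 → y ← -0.171779 + 0.36·0.228192 = -0.089630
x=1.440000, y=-0.089630: f=0.158753 → y ← -0.089630 + 0.36·0.158753 = -0.032479
y(1.8) ≈ -0.0325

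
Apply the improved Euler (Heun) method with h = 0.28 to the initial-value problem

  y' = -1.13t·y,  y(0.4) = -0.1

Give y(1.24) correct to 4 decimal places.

Heun: k1 = f(t_n, y_n); k2 = f(t_n + h, y_n + h·k1); y_{n+1} = y_n + (h/2)·(k1 + k2).
t=0.400000, y=-0.100000:
  k1 = f(0.400000, -0.100000) = 0.045200
  k2 = f(0.680000, -0.087344) = 0.067115
  y ← -0.100000 + (0.28/2)·(0.045200 + 0.067115) = -0.084276
t=0.680000, y=-0.084276:
  k1 = f(0.680000, -0.084276) = 0.064758
  k2 = f(0.960000, -0.066144) = 0.071753
  y ← -0.084276 + (0.28/2)·(0.064758 + 0.071753) = -0.065164
t=0.960000, y=-0.065164:
  k1 = f(0.960000, -0.065164) = 0.070690
  k2 = f(1.240000, -0.045371) = 0.063574
  y ← -0.065164 + (0.28/2)·(0.070690 + 0.063574) = -0.046367
y(1.24) ≈ -0.0464

-0.0464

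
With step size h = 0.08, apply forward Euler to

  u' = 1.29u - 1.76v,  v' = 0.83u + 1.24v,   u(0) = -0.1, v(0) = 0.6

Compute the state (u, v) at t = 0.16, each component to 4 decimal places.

-0.3068, 0.7047

Euler on (u,v): u_{n+1} = u_n + h·u', v_{n+1} = v_n + h·v'.
0.000000: (-0.100000, 0.600000); f=(-1.185000, 0.661000) → (-0.194800, 0.652880)
0.080000: (-0.194800, 0.652880); f=(-1.400361, 0.647887) → (-0.306829, 0.704711)
(u(0.16), v(0.16)) ≈ (-0.3068, 0.7047)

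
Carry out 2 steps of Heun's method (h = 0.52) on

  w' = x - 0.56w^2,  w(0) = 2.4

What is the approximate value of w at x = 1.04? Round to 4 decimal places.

1.4591

Heun: k1 = f(x_n, w_n); k2 = f(x_n + h, w_n + h·k1); w_{n+1} = w_n + (h/2)·(k1 + k2).
x=0.000000, w=2.400000:
  k1 = f(0.000000, 2.400000) = -3.225600
  k2 = f(0.520000, 0.722688) = 0.227524
  w ← 2.400000 + (0.52/2)·(-3.225600 + 0.227524) = 1.620500
x=0.520000, w=1.620500:
  k1 = f(0.520000, 1.620500) = -0.950572
  k2 = f(1.040000, 1.126203) = 0.329734
  w ← 1.620500 + (0.52/2)·(-0.950572 + 0.329734) = 1.459082
w(1.04) ≈ 1.4591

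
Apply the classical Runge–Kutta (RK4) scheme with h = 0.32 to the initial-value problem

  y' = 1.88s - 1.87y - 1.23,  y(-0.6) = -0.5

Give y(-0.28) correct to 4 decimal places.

-0.7623

RK4: k1 = f(s_n, y_n); k2 = f(s_n + h/2, y_n + (h/2)·k1); k3 = f(s_n + h/2, y_n + (h/2)·k2); k4 = f(s_n + h, y_n + h·k3); y_{n+1} = y_n + (h/6)·(k1 + 2k2 + 2k3 + k4).
s=-0.600000, y=-0.500000:
  k1 = f(-0.600000, -0.500000) = -1.423000
  k2 = f(-0.440000, -0.727680) = -0.696438
  k3 = f(-0.440000, -0.611430) = -0.913826
  k4 = f(-0.280000, -0.792424) = -0.274567
  y ← -0.500000 + (0.32/6)·(k1 + 2k2 + 2k3 + k4) = -0.762298
y(-0.28) ≈ -0.7623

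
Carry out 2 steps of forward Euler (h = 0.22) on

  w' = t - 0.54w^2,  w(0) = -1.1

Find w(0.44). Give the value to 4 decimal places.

-1.3791

Euler: w_{n+1} = w_n + h·f(t_n, w_n).
t=0.000000, w=-1.100000: f=-0.653400 → w ← -1.100000 + 0.22·(-0.653400) = -1.243748
t=0.220000, w=-1.243748: f=-0.615331 → w ← -1.243748 + 0.22·(-0.615331) = -1.379121
w(0.44) ≈ -1.3791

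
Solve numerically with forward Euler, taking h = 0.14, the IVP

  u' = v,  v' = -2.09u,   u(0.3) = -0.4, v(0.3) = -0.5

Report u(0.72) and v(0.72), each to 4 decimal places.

-0.5580, -0.0922

Euler on (u,v): u_{n+1} = u_n + h·u', v_{n+1} = v_n + h·v'.
0.300000: (-0.400000, -0.500000); f=(-0.500000, 0.836000) → (-0.470000, -0.382960)
0.440000: (-0.470000, -0.382960); f=(-0.382960, 0.982300) → (-0.523614, -0.245438)
0.580000: (-0.523614, -0.245438); f=(-0.245438, 1.094354) → (-0.557976, -0.092228)
(u(0.72), v(0.72)) ≈ (-0.5580, -0.0922)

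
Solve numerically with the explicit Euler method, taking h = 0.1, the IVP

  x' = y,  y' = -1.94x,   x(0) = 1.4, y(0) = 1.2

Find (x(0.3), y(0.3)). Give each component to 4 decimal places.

Euler on (x,y): x_{n+1} = x_n + h·x', y_{n+1} = y_n + h·y'.
0.000000: (1.400000, 1.200000); f=(1.200000, -2.716000) → (1.520000, 0.928400)
0.100000: (1.520000, 0.928400); f=(0.928400, -2.948800) → (1.612840, 0.633520)
0.200000: (1.612840, 0.633520); f=(0.633520, -3.128910) → (1.676192, 0.320629)
(x(0.3), y(0.3)) ≈ (1.6762, 0.3206)

1.6762, 0.3206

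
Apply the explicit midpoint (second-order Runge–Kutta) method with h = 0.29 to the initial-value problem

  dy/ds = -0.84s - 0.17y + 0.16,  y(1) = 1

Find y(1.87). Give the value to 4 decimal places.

0.0085

Midpoint: k1 = f(s_n, y_n); k2 = f(s_n + h/2, y_n + (h/2)·k1); y_{n+1} = y_n + h·k2.
s=1.000000, y=1.000000:
  k1 = f(1.000000, 1.000000) = -0.850000
  k2 = f(1.145000, 0.876750) = -0.950847
  y ← 1.000000 + 0.29·(-0.950847) = 0.724254
s=1.290000, y=0.724254:
  k1 = f(1.290000, 0.724254) = -1.046723
  k2 = f(1.435000, 0.572479) = -1.142721
  y ← 0.724254 + 0.29·(-1.142721) = 0.392865
s=1.580000, y=0.392865:
  k1 = f(1.580000, 0.392865) = -1.233987
  k2 = f(1.725000, 0.213937) = -1.325369
  y ← 0.392865 + 0.29·(-1.325369) = 0.008508
y(1.87) ≈ 0.0085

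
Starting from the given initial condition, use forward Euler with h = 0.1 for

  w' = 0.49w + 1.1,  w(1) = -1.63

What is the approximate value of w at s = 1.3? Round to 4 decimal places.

Euler: w_{n+1} = w_n + h·f(s_n, w_n).
s=1.000000, w=-1.630000: f=0.301300 → w ← -1.630000 + 0.1·0.301300 = -1.599870
s=1.100000, w=-1.599870: f=0.316064 → w ← -1.599870 + 0.1·0.316064 = -1.568264
s=1.200000, w=-1.568264: f=0.331551 → w ← -1.568264 + 0.1·0.331551 = -1.535109
w(1.3) ≈ -1.5351

-1.5351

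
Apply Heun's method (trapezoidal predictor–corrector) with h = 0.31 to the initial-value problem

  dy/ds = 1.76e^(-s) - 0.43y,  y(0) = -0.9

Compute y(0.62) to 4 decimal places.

0.0124

Heun: k1 = f(s_n, y_n); k2 = f(s_n + h, y_n + h·k1); y_{n+1} = y_n + (h/2)·(k1 + k2).
s=0.000000, y=-0.900000:
  k1 = f(0.000000, -0.900000) = 2.147000
  k2 = f(0.310000, -0.234430) = 1.391672
  y ← -0.900000 + (0.31/2)·(2.147000 + 1.391672) = -0.351506
s=0.310000, y=-0.351506:
  k1 = f(0.310000, -0.351506) = 1.442014
  k2 = f(0.620000, 0.095518) = 0.905709
  y ← -0.351506 + (0.31/2)·(1.442014 + 0.905709) = 0.012391
y(0.62) ≈ 0.0124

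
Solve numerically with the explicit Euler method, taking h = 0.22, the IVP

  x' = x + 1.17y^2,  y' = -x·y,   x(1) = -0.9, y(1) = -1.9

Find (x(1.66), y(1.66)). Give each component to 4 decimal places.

Euler on (x,y): x_{n+1} = x_n + h·x', y_{n+1} = y_n + h·y'.
1.000000: (-0.900000, -1.900000); f=(3.323700, -1.710000) → (-0.168786, -2.276200)
1.220000: (-0.168786, -2.276200); f=(5.893085, -0.384191) → (1.127693, -2.360722)
1.440000: (1.127693, -2.360722); f=(7.648112, 2.662169) → (2.810277, -1.775045)
(x(1.66), y(1.66)) ≈ (2.8103, -1.7750)

2.8103, -1.7750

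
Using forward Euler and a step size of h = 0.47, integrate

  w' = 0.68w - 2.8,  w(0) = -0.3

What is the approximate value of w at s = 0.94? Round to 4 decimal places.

Euler: w_{n+1} = w_n + h·f(s_n, w_n).
s=0.000000, w=-0.300000: f=-3.004000 → w ← -0.300000 + 0.47·(-3.004000) = -1.711880
s=0.470000, w=-1.711880: f=-3.964078 → w ← -1.711880 + 0.47·(-3.964078) = -3.574997
w(0.94) ≈ -3.5750

-3.5750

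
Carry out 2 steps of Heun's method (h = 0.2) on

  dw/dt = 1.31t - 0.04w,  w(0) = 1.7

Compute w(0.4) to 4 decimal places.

Heun: k1 = f(t_n, w_n); k2 = f(t_n + h, w_n + h·k1); w_{n+1} = w_n + (h/2)·(k1 + k2).
t=0.000000, w=1.700000:
  k1 = f(0.000000, 1.700000) = -0.068000
  k2 = f(0.200000, 1.686400) = 0.194544
  w ← 1.700000 + (0.2/2)·(-0.068000 + 0.194544) = 1.712654
t=0.200000, w=1.712654:
  k1 = f(0.200000, 1.712654) = 0.193494
  k2 = f(0.400000, 1.751353) = 0.453946
  w ← 1.712654 + (0.2/2)·(0.193494 + 0.453946) = 1.777398
w(0.4) ≈ 1.7774

1.7774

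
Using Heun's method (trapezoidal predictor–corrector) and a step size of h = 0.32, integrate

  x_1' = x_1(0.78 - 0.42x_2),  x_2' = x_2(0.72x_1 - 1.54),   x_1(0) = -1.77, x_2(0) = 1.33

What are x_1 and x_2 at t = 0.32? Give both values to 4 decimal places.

Heun on (x_1,x_2): k1 = f(t_n, state_n); k2 = f(t_n + h, state_n + h·k1); state_{n+1} = state_n + (h/2)·(k1 + k2).
0.000000: (-1.770000, 1.330000)
  k1 = (-0.391878, -3.743152)
  predictor → (-1.895401, 0.132191)
  k2 = (-1.373179, -0.383975)
  → (-2.052409, 0.669660)
(x_1(0.32), x_2(0.32)) ≈ (-2.0524, 0.6697)

-2.0524, 0.6697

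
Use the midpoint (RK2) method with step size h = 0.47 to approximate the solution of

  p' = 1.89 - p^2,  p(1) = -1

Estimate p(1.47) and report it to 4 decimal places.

Midpoint: k1 = f(t_n, p_n); k2 = f(t_n + h/2, p_n + (h/2)·k1); p_{n+1} = p_n + h·k2.
t=1.000000, p=-1.000000:
  k1 = f(1.000000, -1.000000) = 0.890000
  k2 = f(1.235000, -0.790850) = 1.264556
  p ← -1.000000 + 0.47·1.264556 = -0.405659
p(1.47) ≈ -0.4057

-0.4057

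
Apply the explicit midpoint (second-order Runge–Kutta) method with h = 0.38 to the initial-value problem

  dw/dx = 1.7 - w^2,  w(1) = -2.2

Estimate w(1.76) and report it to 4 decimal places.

Midpoint: k1 = f(x_n, w_n); k2 = f(x_n + h/2, w_n + (h/2)·k1); w_{n+1} = w_n + h·k2.
x=1.000000, w=-2.200000:
  k1 = f(1.000000, -2.200000) = -3.140000
  k2 = f(1.190000, -2.796600) = -6.120972
  w ← -2.200000 + 0.38·(-6.120972) = -4.525969
x=1.380000, w=-4.525969:
  k1 = f(1.380000, -4.525969) = -18.784397
  k2 = f(1.570000, -8.095005) = -63.829100
  w ← -4.525969 + 0.38·(-63.829100) = -28.781027
w(1.76) ≈ -28.7810

-28.7810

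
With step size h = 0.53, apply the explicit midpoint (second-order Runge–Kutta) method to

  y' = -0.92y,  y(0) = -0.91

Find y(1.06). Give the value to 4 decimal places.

Midpoint: k1 = f(t_n, y_n); k2 = f(t_n + h/2, y_n + (h/2)·k1); y_{n+1} = y_n + h·k2.
t=0.000000, y=-0.910000:
  k1 = f(0.000000, -0.910000) = 0.837200
  k2 = f(0.265000, -0.688142) = 0.633091
  y ← -0.910000 + 0.53·0.633091 = -0.574462
t=0.530000, y=-0.574462:
  k1 = f(0.530000, -0.574462) = 0.528505
  k2 = f(0.795000, -0.434408) = 0.399655
  y ← -0.574462 + 0.53·0.399655 = -0.362645
y(1.06) ≈ -0.3626

-0.3626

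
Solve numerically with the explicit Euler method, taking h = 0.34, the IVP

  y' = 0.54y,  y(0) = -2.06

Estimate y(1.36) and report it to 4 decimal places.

Euler: y_{n+1} = y_n + h·f(x_n, y_n).
x=0.000000, y=-2.060000: f=-1.112400 → y ← -2.060000 + 0.34·(-1.112400) = -2.438216
x=0.340000, y=-2.438216: f=-1.316637 → y ← -2.438216 + 0.34·(-1.316637) = -2.885872
x=0.680000, y=-2.885872: f=-1.558371 → y ← -2.885872 + 0.34·(-1.558371) = -3.415719
x=1.020000, y=-3.415719: f=-1.844488 → y ← -3.415719 + 0.34·(-1.844488) = -4.042845
y(1.36) ≈ -4.0428

-4.0428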